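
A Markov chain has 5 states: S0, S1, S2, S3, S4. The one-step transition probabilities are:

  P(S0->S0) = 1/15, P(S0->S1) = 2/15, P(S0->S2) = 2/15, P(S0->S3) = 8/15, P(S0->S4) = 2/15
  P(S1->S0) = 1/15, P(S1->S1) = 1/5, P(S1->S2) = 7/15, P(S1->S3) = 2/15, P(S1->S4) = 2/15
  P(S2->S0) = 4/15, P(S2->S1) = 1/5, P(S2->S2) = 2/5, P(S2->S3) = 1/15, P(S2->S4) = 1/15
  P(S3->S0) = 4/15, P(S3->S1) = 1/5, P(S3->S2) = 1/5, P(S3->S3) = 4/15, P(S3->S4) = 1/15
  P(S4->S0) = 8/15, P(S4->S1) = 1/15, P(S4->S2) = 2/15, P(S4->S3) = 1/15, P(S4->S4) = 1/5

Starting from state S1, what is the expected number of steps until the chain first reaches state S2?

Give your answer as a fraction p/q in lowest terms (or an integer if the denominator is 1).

Answer: 37575/11578

Derivation:
Let h_i = expected steps to first reach S2 from state i.
Boundary: h_S2 = 0.
First-step equations for the other states:
  h_S0 = 1 + 1/15*h_S0 + 2/15*h_S1 + 2/15*h_S2 + 8/15*h_S3 + 2/15*h_S4
  h_S1 = 1 + 1/15*h_S0 + 1/5*h_S1 + 7/15*h_S2 + 2/15*h_S3 + 2/15*h_S4
  h_S3 = 1 + 4/15*h_S0 + 1/5*h_S1 + 1/5*h_S2 + 4/15*h_S3 + 1/15*h_S4
  h_S4 = 1 + 8/15*h_S0 + 1/15*h_S1 + 2/15*h_S2 + 1/15*h_S3 + 1/5*h_S4

Substituting h_S2 = 0 and rearranging gives the linear system (I - Q) h = 1:
  [14/15, -2/15, -8/15, -2/15] . (h_S0, h_S1, h_S3, h_S4) = 1
  [-1/15, 4/5, -2/15, -2/15] . (h_S0, h_S1, h_S3, h_S4) = 1
  [-4/15, -1/5, 11/15, -1/15] . (h_S0, h_S1, h_S3, h_S4) = 1
  [-8/15, -1/15, -1/15, 4/5] . (h_S0, h_S1, h_S3, h_S4) = 1

Solving yields:
  h_S0 = 27870/5789
  h_S1 = 37575/11578
  h_S3 = 51675/11578
  h_S4 = 29535/5789

Starting state is S1, so the expected hitting time is h_S1 = 37575/11578.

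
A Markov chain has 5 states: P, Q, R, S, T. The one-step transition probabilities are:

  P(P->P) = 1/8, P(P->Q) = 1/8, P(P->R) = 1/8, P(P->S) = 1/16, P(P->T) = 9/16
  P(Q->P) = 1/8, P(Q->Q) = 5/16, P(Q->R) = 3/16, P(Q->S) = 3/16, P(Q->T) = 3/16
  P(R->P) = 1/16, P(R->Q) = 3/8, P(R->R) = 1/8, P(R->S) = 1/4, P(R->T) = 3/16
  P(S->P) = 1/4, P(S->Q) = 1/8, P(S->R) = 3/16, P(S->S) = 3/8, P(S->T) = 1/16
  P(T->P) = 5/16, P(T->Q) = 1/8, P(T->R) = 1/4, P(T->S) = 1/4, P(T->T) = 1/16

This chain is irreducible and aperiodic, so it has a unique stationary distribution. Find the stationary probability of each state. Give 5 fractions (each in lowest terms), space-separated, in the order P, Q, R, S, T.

The stationary distribution satisfies pi = pi * P, i.e.:
  pi_P = 1/8*pi_P + 1/8*pi_Q + 1/16*pi_R + 1/4*pi_S + 5/16*pi_T
  pi_Q = 1/8*pi_P + 5/16*pi_Q + 3/8*pi_R + 1/8*pi_S + 1/8*pi_T
  pi_R = 1/8*pi_P + 3/16*pi_Q + 1/8*pi_R + 3/16*pi_S + 1/4*pi_T
  pi_S = 1/16*pi_P + 3/16*pi_Q + 1/4*pi_R + 3/8*pi_S + 1/4*pi_T
  pi_T = 9/16*pi_P + 3/16*pi_Q + 3/16*pi_R + 1/16*pi_S + 1/16*pi_T
with normalization: pi_P + pi_Q + pi_R + pi_S + pi_T = 1.

Using the first 4 balance equations plus normalization, the linear system A*pi = b is:
  [-7/8, 1/8, 1/16, 1/4, 5/16] . pi = 0
  [1/8, -11/16, 3/8, 1/8, 1/8] . pi = 0
  [1/8, 3/16, -7/8, 3/16, 1/4] . pi = 0
  [1/16, 3/16, 1/4, -5/8, 1/4] . pi = 0
  [1, 1, 1, 1, 1] . pi = 1

Solving yields:
  pi_P = 5502/30463
  pi_Q = 6352/30463
  pi_R = 10825/60926
  pi_S = 7071/30463
  pi_T = 12251/60926

Verification (pi * P):
  5502/30463*1/8 + 6352/30463*1/8 + 10825/60926*1/16 + 7071/30463*1/4 + 12251/60926*5/16 = 5502/30463 = pi_P  (ok)
  5502/30463*1/8 + 6352/30463*5/16 + 10825/60926*3/8 + 7071/30463*1/8 + 12251/60926*1/8 = 6352/30463 = pi_Q  (ok)
  5502/30463*1/8 + 6352/30463*3/16 + 10825/60926*1/8 + 7071/30463*3/16 + 12251/60926*1/4 = 10825/60926 = pi_R  (ok)
  5502/30463*1/16 + 6352/30463*3/16 + 10825/60926*1/4 + 7071/30463*3/8 + 12251/60926*1/4 = 7071/30463 = pi_S  (ok)
  5502/30463*9/16 + 6352/30463*3/16 + 10825/60926*3/16 + 7071/30463*1/16 + 12251/60926*1/16 = 12251/60926 = pi_T  (ok)

Answer: 5502/30463 6352/30463 10825/60926 7071/30463 12251/60926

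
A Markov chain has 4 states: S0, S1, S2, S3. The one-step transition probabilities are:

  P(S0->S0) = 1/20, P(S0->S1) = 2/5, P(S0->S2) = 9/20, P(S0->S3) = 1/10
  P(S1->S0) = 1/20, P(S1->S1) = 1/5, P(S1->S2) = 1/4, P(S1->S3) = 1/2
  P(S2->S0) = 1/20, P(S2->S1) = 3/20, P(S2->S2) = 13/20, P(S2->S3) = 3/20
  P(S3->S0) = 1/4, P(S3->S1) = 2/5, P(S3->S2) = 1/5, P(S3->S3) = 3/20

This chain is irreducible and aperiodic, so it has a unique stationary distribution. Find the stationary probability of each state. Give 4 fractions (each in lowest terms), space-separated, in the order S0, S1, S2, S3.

The stationary distribution satisfies pi = pi * P, i.e.:
  pi_S0 = 1/20*pi_S0 + 1/20*pi_S1 + 1/20*pi_S2 + 1/4*pi_S3
  pi_S1 = 2/5*pi_S0 + 1/5*pi_S1 + 3/20*pi_S2 + 2/5*pi_S3
  pi_S2 = 9/20*pi_S0 + 1/4*pi_S1 + 13/20*pi_S2 + 1/5*pi_S3
  pi_S3 = 1/10*pi_S0 + 1/2*pi_S1 + 3/20*pi_S2 + 3/20*pi_S3
with normalization: pi_S0 + pi_S1 + pi_S2 + pi_S3 = 1.

Using the first 3 balance equations plus normalization, the linear system A*pi = b is:
  [-19/20, 1/20, 1/20, 1/4] . pi = 0
  [2/5, -4/5, 3/20, 2/5] . pi = 0
  [9/20, 1/4, -7/20, 1/5] . pi = 0
  [1, 1, 1, 1] . pi = 1

Solving yields:
  pi_S0 = 657/6836
  pi_S1 = 1667/6836
  pi_S2 = 734/1709
  pi_S3 = 394/1709

Verification (pi * P):
  657/6836*1/20 + 1667/6836*1/20 + 734/1709*1/20 + 394/1709*1/4 = 657/6836 = pi_S0  (ok)
  657/6836*2/5 + 1667/6836*1/5 + 734/1709*3/20 + 394/1709*2/5 = 1667/6836 = pi_S1  (ok)
  657/6836*9/20 + 1667/6836*1/4 + 734/1709*13/20 + 394/1709*1/5 = 734/1709 = pi_S2  (ok)
  657/6836*1/10 + 1667/6836*1/2 + 734/1709*3/20 + 394/1709*3/20 = 394/1709 = pi_S3  (ok)

Answer: 657/6836 1667/6836 734/1709 394/1709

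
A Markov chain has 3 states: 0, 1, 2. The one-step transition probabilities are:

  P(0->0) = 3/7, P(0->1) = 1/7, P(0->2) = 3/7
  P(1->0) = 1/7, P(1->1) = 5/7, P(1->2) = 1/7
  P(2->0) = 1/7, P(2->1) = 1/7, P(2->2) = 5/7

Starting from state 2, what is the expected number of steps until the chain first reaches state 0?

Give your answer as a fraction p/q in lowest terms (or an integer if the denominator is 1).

Let h_i = expected steps to first reach 0 from state i.
Boundary: h_0 = 0.
First-step equations for the other states:
  h_1 = 1 + 1/7*h_0 + 5/7*h_1 + 1/7*h_2
  h_2 = 1 + 1/7*h_0 + 1/7*h_1 + 5/7*h_2

Substituting h_0 = 0 and rearranging gives the linear system (I - Q) h = 1:
  [2/7, -1/7] . (h_1, h_2) = 1
  [-1/7, 2/7] . (h_1, h_2) = 1

Solving yields:
  h_1 = 7
  h_2 = 7

Starting state is 2, so the expected hitting time is h_2 = 7.

Answer: 7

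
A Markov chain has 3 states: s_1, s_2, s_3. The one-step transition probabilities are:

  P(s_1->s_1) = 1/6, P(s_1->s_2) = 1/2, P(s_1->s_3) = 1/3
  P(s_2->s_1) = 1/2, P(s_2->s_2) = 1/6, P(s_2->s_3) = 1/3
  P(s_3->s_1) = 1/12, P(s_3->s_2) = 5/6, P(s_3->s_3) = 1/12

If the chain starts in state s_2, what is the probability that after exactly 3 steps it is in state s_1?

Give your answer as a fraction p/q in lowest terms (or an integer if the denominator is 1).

Computing P^3 by repeated multiplication:
P^1 =
  s_1: [1/6, 1/2, 1/3]
  s_2: [1/2, 1/6, 1/3]
  s_3: [1/12, 5/6, 1/12]
P^2 =
  s_1: [11/36, 4/9, 1/4]
  s_2: [7/36, 5/9, 1/4]
  s_3: [7/16, 1/4, 5/16]
P^3 =
  s_1: [127/432, 47/108, 13/48]
  s_2: [143/432, 43/108, 13/48]
  s_3: [43/192, 25/48, 49/192]

(P^3)[s_2 -> s_1] = 143/432

Answer: 143/432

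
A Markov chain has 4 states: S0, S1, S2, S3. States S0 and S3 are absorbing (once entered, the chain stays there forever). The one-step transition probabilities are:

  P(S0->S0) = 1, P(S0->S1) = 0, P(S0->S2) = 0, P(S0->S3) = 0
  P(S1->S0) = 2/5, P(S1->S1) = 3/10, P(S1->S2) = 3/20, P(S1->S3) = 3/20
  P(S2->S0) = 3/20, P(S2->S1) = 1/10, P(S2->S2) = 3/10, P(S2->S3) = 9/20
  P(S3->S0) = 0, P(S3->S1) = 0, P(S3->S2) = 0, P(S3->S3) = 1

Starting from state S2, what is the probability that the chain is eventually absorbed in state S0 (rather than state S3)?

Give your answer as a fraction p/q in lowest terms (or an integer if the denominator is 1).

Let a_i = P(absorbed in S0 | start in state i).
Boundary conditions: a_S0 = 1, a_S3 = 0.
For each transient state i, a_i = sum_j P(i->j) * a_j:
  a_S1 = 2/5*a_S0 + 3/10*a_S1 + 3/20*a_S2 + 3/20*a_S3
  a_S2 = 3/20*a_S0 + 1/10*a_S1 + 3/10*a_S2 + 9/20*a_S3

Substituting a_S0 = 1 and a_S3 = 0, rearrange to (I - Q) a = r where r[i] = P(i -> S0):
  [7/10, -3/20] . (a_S1, a_S2) = 2/5
  [-1/10, 7/10] . (a_S1, a_S2) = 3/20

Solving yields:
  a_S1 = 121/190
  a_S2 = 29/95

Starting state is S2, so the absorption probability is a_S2 = 29/95.

Answer: 29/95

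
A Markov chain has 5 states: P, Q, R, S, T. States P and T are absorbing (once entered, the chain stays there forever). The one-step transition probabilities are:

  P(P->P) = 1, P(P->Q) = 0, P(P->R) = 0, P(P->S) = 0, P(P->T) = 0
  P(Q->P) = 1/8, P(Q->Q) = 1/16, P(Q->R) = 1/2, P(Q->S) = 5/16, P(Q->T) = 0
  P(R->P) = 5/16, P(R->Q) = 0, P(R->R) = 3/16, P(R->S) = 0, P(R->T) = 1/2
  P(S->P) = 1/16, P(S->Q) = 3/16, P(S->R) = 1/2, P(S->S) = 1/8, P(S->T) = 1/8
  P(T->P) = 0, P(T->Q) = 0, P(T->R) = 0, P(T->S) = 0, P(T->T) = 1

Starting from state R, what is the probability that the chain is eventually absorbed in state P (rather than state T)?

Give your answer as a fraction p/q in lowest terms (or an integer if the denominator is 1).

Answer: 5/13

Derivation:
Let a_i = P(absorbed in P | start in state i).
Boundary conditions: a_P = 1, a_T = 0.
For each transient state i, a_i = sum_j P(i->j) * a_j:
  a_Q = 1/8*a_P + 1/16*a_Q + 1/2*a_R + 5/16*a_S + 0*a_T
  a_R = 5/16*a_P + 0*a_Q + 3/16*a_R + 0*a_S + 1/2*a_T
  a_S = 1/16*a_P + 3/16*a_Q + 1/2*a_R + 1/8*a_S + 1/8*a_T

Substituting a_P = 1 and a_T = 0, rearrange to (I - Q) a = r where r[i] = P(i -> P):
  [15/16, -1/2, -5/16] . (a_Q, a_R, a_S) = 1/8
  [0, 13/16, 0] . (a_Q, a_R, a_S) = 5/16
  [-3/16, -1/2, 7/8] . (a_Q, a_R, a_S) = 1/16

Solving yields:
  a_Q = 1189/2535
  a_R = 5/13
  a_S = 331/845

Starting state is R, so the absorption probability is a_R = 5/13.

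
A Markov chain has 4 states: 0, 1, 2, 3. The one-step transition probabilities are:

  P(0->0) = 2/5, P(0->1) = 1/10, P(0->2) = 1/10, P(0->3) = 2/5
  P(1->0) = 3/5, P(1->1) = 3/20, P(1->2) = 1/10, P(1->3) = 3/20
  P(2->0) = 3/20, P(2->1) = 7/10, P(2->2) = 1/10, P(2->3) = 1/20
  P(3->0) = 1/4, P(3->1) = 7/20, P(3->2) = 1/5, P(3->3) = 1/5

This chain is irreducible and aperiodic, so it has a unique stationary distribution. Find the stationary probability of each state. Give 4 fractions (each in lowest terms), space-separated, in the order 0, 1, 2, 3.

The stationary distribution satisfies pi = pi * P, i.e.:
  pi_0 = 2/5*pi_0 + 3/5*pi_1 + 3/20*pi_2 + 1/4*pi_3
  pi_1 = 1/10*pi_0 + 3/20*pi_1 + 7/10*pi_2 + 7/20*pi_3
  pi_2 = 1/10*pi_0 + 1/10*pi_1 + 1/10*pi_2 + 1/5*pi_3
  pi_3 = 2/5*pi_0 + 3/20*pi_1 + 1/20*pi_2 + 1/5*pi_3
with normalization: pi_0 + pi_1 + pi_2 + pi_3 = 1.

Using the first 3 balance equations plus normalization, the linear system A*pi = b is:
  [-3/5, 3/5, 3/20, 1/4] . pi = 0
  [1/10, -17/20, 7/10, 7/20] . pi = 0
  [1/10, 1/10, -9/10, 1/5] . pi = 0
  [1, 1, 1, 1] . pi = 1

Solving yields:
  pi_0 = 1910/5003
  pi_1 = 1243/5003
  pi_2 = 623/5003
  pi_3 = 1227/5003

Verification (pi * P):
  1910/5003*2/5 + 1243/5003*3/5 + 623/5003*3/20 + 1227/5003*1/4 = 1910/5003 = pi_0  (ok)
  1910/5003*1/10 + 1243/5003*3/20 + 623/5003*7/10 + 1227/5003*7/20 = 1243/5003 = pi_1  (ok)
  1910/5003*1/10 + 1243/5003*1/10 + 623/5003*1/10 + 1227/5003*1/5 = 623/5003 = pi_2  (ok)
  1910/5003*2/5 + 1243/5003*3/20 + 623/5003*1/20 + 1227/5003*1/5 = 1227/5003 = pi_3  (ok)

Answer: 1910/5003 1243/5003 623/5003 1227/5003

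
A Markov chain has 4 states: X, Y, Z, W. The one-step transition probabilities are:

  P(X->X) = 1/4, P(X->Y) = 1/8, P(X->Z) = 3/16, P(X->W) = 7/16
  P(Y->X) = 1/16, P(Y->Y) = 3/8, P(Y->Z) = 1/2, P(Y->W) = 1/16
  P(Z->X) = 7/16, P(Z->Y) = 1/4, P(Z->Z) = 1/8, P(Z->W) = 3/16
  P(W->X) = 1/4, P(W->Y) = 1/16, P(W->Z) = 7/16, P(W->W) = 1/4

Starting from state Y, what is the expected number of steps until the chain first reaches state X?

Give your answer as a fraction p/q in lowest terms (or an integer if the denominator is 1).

Let h_i = expected steps to first reach X from state i.
Boundary: h_X = 0.
First-step equations for the other states:
  h_Y = 1 + 1/16*h_X + 3/8*h_Y + 1/2*h_Z + 1/16*h_W
  h_Z = 1 + 7/16*h_X + 1/4*h_Y + 1/8*h_Z + 3/16*h_W
  h_W = 1 + 1/4*h_X + 1/16*h_Y + 7/16*h_Z + 1/4*h_W

Substituting h_X = 0 and rearranging gives the linear system (I - Q) h = 1:
  [5/8, -1/2, -1/16] . (h_Y, h_Z, h_W) = 1
  [-1/4, 7/8, -3/16] . (h_Y, h_Z, h_W) = 1
  [-1/16, -7/16, 3/4] . (h_Y, h_Z, h_W) = 1

Solving yields:
  h_Y = 384/85
  h_Z = 16/5
  h_W = 304/85

Starting state is Y, so the expected hitting time is h_Y = 384/85.

Answer: 384/85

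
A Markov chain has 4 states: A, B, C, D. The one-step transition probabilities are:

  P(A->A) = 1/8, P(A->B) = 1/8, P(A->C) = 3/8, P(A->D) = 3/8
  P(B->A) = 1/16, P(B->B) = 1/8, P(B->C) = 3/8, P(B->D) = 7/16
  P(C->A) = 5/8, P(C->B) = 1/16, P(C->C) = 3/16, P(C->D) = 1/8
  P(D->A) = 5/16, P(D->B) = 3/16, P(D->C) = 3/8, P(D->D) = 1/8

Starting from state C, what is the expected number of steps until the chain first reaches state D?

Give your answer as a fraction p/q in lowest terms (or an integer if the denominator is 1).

Let h_i = expected steps to first reach D from state i.
Boundary: h_D = 0.
First-step equations for the other states:
  h_A = 1 + 1/8*h_A + 1/8*h_B + 3/8*h_C + 3/8*h_D
  h_B = 1 + 1/16*h_A + 1/8*h_B + 3/8*h_C + 7/16*h_D
  h_C = 1 + 5/8*h_A + 1/16*h_B + 3/16*h_C + 1/8*h_D

Substituting h_D = 0 and rearranging gives the linear system (I - Q) h = 1:
  [7/8, -1/8, -3/8] . (h_A, h_B, h_C) = 1
  [-1/16, 7/8, -3/8] . (h_A, h_B, h_C) = 1
  [-5/8, -1/16, 13/16] . (h_A, h_B, h_C) = 1

Solving yields:
  h_A = 76/23
  h_B = 285/92
  h_C = 369/92

Starting state is C, so the expected hitting time is h_C = 369/92.

Answer: 369/92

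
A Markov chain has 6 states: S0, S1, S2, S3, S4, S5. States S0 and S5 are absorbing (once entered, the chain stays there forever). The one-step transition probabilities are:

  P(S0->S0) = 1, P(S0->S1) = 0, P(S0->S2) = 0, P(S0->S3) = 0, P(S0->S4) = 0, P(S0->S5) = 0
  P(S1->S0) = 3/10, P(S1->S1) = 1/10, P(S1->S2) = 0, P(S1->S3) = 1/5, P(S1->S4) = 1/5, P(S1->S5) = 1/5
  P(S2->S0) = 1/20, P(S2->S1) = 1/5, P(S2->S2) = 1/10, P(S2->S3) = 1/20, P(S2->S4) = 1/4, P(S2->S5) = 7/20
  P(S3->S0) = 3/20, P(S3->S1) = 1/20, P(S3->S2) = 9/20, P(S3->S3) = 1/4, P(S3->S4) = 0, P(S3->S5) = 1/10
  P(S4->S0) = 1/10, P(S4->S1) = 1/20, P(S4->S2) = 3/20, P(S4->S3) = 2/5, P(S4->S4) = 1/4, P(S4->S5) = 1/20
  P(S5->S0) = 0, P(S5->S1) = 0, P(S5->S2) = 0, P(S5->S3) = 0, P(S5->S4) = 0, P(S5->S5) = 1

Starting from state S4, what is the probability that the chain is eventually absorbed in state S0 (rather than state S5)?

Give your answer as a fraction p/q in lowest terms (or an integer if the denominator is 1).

Let a_i = P(absorbed in S0 | start in state i).
Boundary conditions: a_S0 = 1, a_S5 = 0.
For each transient state i, a_i = sum_j P(i->j) * a_j:
  a_S1 = 3/10*a_S0 + 1/10*a_S1 + 0*a_S2 + 1/5*a_S3 + 1/5*a_S4 + 1/5*a_S5
  a_S2 = 1/20*a_S0 + 1/5*a_S1 + 1/10*a_S2 + 1/20*a_S3 + 1/4*a_S4 + 7/20*a_S5
  a_S3 = 3/20*a_S0 + 1/20*a_S1 + 9/20*a_S2 + 1/4*a_S3 + 0*a_S4 + 1/10*a_S5
  a_S4 = 1/10*a_S0 + 1/20*a_S1 + 3/20*a_S2 + 2/5*a_S3 + 1/4*a_S4 + 1/20*a_S5

Substituting a_S0 = 1 and a_S5 = 0, rearrange to (I - Q) a = r where r[i] = P(i -> S0):
  [9/10, 0, -1/5, -1/5] . (a_S1, a_S2, a_S3, a_S4) = 3/10
  [-1/5, 9/10, -1/20, -1/4] . (a_S1, a_S2, a_S3, a_S4) = 1/20
  [-1/20, -9/20, 3/4, 0] . (a_S1, a_S2, a_S3, a_S4) = 3/20
  [-1/20, -3/20, -2/5, 3/4] . (a_S1, a_S2, a_S3, a_S4) = 1/10

Solving yields:
  a_S1 = 2355/4423
  a_S2 = 4337/13269
  a_S3 = 1909/4423
  a_S4 = 2054/4423

Starting state is S4, so the absorption probability is a_S4 = 2054/4423.

Answer: 2054/4423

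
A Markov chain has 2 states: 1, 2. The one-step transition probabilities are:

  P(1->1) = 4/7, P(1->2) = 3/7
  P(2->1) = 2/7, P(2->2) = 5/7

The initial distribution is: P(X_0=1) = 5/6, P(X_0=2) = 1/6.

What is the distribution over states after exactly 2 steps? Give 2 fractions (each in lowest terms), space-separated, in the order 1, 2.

Answer: 64/147 83/147

Derivation:
Propagating the distribution step by step (d_{t+1} = d_t * P):
d_0 = (1=5/6, 2=1/6)
  d_1[1] = 5/6*4/7 + 1/6*2/7 = 11/21
  d_1[2] = 5/6*3/7 + 1/6*5/7 = 10/21
d_1 = (1=11/21, 2=10/21)
  d_2[1] = 11/21*4/7 + 10/21*2/7 = 64/147
  d_2[2] = 11/21*3/7 + 10/21*5/7 = 83/147
d_2 = (1=64/147, 2=83/147)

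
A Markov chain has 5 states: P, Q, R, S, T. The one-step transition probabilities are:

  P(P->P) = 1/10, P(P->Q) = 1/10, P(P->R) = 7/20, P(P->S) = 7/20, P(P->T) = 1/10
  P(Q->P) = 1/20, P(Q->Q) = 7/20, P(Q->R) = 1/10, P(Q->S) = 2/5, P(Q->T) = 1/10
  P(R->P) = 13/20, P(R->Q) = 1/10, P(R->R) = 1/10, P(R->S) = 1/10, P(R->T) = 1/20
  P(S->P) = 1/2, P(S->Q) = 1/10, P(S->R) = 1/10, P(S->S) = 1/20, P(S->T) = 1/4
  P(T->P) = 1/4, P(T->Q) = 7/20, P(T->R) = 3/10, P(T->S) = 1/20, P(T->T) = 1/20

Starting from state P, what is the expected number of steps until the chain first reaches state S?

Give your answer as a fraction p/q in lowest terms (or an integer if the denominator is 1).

Let h_i = expected steps to first reach S from state i.
Boundary: h_S = 0.
First-step equations for the other states:
  h_P = 1 + 1/10*h_P + 1/10*h_Q + 7/20*h_R + 7/20*h_S + 1/10*h_T
  h_Q = 1 + 1/20*h_P + 7/20*h_Q + 1/10*h_R + 2/5*h_S + 1/10*h_T
  h_R = 1 + 13/20*h_P + 1/10*h_Q + 1/10*h_R + 1/10*h_S + 1/20*h_T
  h_T = 1 + 1/4*h_P + 7/20*h_Q + 3/10*h_R + 1/20*h_S + 1/20*h_T

Substituting h_S = 0 and rearranging gives the linear system (I - Q) h = 1:
  [9/10, -1/10, -7/20, -1/10] . (h_P, h_Q, h_R, h_T) = 1
  [-1/20, 13/20, -1/10, -1/10] . (h_P, h_Q, h_R, h_T) = 1
  [-13/20, -1/10, 9/10, -1/20] . (h_P, h_Q, h_R, h_T) = 1
  [-1/4, -7/20, -3/10, 19/20] . (h_P, h_Q, h_R, h_T) = 1

Solving yields:
  h_P = 156700/42603
  h_Q = 45440/14201
  h_R = 186500/42603
  h_T = 195200/42603

Starting state is P, so the expected hitting time is h_P = 156700/42603.

Answer: 156700/42603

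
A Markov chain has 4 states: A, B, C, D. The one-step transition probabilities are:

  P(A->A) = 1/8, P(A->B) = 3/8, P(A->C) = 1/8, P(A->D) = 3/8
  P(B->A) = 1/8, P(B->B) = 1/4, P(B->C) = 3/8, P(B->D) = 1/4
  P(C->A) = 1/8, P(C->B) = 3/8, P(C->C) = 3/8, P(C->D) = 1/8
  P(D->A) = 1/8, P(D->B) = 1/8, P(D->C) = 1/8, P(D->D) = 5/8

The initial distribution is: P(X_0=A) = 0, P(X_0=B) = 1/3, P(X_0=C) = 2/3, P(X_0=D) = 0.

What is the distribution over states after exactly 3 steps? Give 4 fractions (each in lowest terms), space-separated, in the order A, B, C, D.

Propagating the distribution step by step (d_{t+1} = d_t * P):
d_0 = (A=0, B=1/3, C=2/3, D=0)
  d_1[A] = 0*1/8 + 1/3*1/8 + 2/3*1/8 + 0*1/8 = 1/8
  d_1[B] = 0*3/8 + 1/3*1/4 + 2/3*3/8 + 0*1/8 = 1/3
  d_1[C] = 0*1/8 + 1/3*3/8 + 2/3*3/8 + 0*1/8 = 3/8
  d_1[D] = 0*3/8 + 1/3*1/4 + 2/3*1/8 + 0*5/8 = 1/6
d_1 = (A=1/8, B=1/3, C=3/8, D=1/6)
  d_2[A] = 1/8*1/8 + 1/3*1/8 + 3/8*1/8 + 1/6*1/8 = 1/8
  d_2[B] = 1/8*3/8 + 1/3*1/4 + 3/8*3/8 + 1/6*1/8 = 7/24
  d_2[C] = 1/8*1/8 + 1/3*3/8 + 3/8*3/8 + 1/6*1/8 = 29/96
  d_2[D] = 1/8*3/8 + 1/3*1/4 + 3/8*1/8 + 1/6*5/8 = 9/32
d_2 = (A=1/8, B=7/24, C=29/96, D=9/32)
  d_3[A] = 1/8*1/8 + 7/24*1/8 + 29/96*1/8 + 9/32*1/8 = 1/8
  d_3[B] = 1/8*3/8 + 7/24*1/4 + 29/96*3/8 + 9/32*1/8 = 103/384
  d_3[C] = 1/8*1/8 + 7/24*3/8 + 29/96*3/8 + 9/32*1/8 = 35/128
  d_3[D] = 1/8*3/8 + 7/24*1/4 + 29/96*1/8 + 9/32*5/8 = 1/3
d_3 = (A=1/8, B=103/384, C=35/128, D=1/3)

Answer: 1/8 103/384 35/128 1/3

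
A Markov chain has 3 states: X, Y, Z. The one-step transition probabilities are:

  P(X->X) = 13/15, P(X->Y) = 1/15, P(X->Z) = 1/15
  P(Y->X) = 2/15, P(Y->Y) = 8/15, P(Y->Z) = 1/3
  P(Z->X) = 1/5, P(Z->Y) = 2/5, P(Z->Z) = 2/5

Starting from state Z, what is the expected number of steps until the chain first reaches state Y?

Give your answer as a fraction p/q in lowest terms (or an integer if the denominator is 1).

Answer: 5

Derivation:
Let h_i = expected steps to first reach Y from state i.
Boundary: h_Y = 0.
First-step equations for the other states:
  h_X = 1 + 13/15*h_X + 1/15*h_Y + 1/15*h_Z
  h_Z = 1 + 1/5*h_X + 2/5*h_Y + 2/5*h_Z

Substituting h_Y = 0 and rearranging gives the linear system (I - Q) h = 1:
  [2/15, -1/15] . (h_X, h_Z) = 1
  [-1/5, 3/5] . (h_X, h_Z) = 1

Solving yields:
  h_X = 10
  h_Z = 5

Starting state is Z, so the expected hitting time is h_Z = 5.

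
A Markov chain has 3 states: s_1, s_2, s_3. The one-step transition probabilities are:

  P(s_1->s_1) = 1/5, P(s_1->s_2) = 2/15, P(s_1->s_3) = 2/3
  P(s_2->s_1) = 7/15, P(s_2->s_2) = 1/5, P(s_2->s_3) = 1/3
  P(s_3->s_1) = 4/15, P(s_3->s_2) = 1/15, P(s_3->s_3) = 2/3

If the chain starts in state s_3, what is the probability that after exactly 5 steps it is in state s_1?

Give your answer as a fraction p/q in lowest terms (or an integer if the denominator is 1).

Computing P^5 by repeated multiplication:
P^1 =
  s_1: [1/5, 2/15, 2/3]
  s_2: [7/15, 1/5, 1/3]
  s_3: [4/15, 1/15, 2/3]
P^2 =
  s_1: [7/25, 22/225, 28/45]
  s_2: [62/225, 28/225, 3/5]
  s_3: [59/225, 7/75, 29/45]
P^3 =
  s_1: [301/1125, 332/3375, 428/675]
  s_2: [922/3375, 343/3375, 422/675]
  s_3: [904/3375, 326/3375, 143/225]
P^4 =
  s_1: [4531/16875, 4942/50625, 6418/10125]
  s_2: [13607/50625, 1661/16875, 6407/10125]
  s_3: [13574/50625, 4931/50625, 6424/10125]
P^5 =
  s_1: [22637/84375, 74102/759375, 96308/151875]
  s_2: [203842/759375, 74198/759375, 32089/50625]
  s_3: [203719/759375, 2743/28125, 96319/151875]

(P^5)[s_3 -> s_1] = 203719/759375

Answer: 203719/759375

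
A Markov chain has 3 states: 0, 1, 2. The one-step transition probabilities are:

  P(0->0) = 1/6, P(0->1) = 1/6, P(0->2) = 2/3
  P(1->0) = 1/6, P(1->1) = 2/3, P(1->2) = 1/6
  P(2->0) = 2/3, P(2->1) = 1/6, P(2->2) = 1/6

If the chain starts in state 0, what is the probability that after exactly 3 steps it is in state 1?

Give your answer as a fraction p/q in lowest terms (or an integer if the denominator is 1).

Computing P^3 by repeated multiplication:
P^1 =
  0: [1/6, 1/6, 2/3]
  1: [1/6, 2/3, 1/6]
  2: [2/3, 1/6, 1/6]
P^2 =
  0: [1/2, 1/4, 1/4]
  1: [1/4, 1/2, 1/4]
  2: [1/4, 1/4, 1/2]
P^3 =
  0: [7/24, 7/24, 5/12]
  1: [7/24, 5/12, 7/24]
  2: [5/12, 7/24, 7/24]

(P^3)[0 -> 1] = 7/24

Answer: 7/24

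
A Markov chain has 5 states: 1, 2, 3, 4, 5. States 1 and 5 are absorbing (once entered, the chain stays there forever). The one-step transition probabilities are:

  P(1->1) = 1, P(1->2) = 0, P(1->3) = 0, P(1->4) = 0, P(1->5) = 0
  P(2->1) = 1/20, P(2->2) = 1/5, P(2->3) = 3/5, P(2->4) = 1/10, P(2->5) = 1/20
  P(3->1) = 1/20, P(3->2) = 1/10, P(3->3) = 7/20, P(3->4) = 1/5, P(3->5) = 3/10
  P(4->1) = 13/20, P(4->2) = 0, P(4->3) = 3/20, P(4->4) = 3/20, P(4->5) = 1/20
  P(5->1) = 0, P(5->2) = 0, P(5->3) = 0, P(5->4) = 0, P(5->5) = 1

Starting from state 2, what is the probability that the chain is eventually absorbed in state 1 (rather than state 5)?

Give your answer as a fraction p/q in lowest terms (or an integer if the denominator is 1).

Answer: 1381/2924

Derivation:
Let a_i = P(absorbed in 1 | start in state i).
Boundary conditions: a_1 = 1, a_5 = 0.
For each transient state i, a_i = sum_j P(i->j) * a_j:
  a_2 = 1/20*a_1 + 1/5*a_2 + 3/5*a_3 + 1/10*a_4 + 1/20*a_5
  a_3 = 1/20*a_1 + 1/10*a_2 + 7/20*a_3 + 1/5*a_4 + 3/10*a_5
  a_4 = 13/20*a_1 + 0*a_2 + 3/20*a_3 + 3/20*a_4 + 1/20*a_5

Substituting a_1 = 1 and a_5 = 0, rearrange to (I - Q) a = r where r[i] = P(i -> 1):
  [4/5, -3/5, -1/10] . (a_2, a_3, a_4) = 1/20
  [-1/10, 13/20, -1/5] . (a_2, a_3, a_4) = 1/20
  [0, -3/20, 17/20] . (a_2, a_3, a_4) = 13/20

Solving yields:
  a_2 = 1381/2924
  a_3 = 35/86
  a_4 = 1223/1462

Starting state is 2, so the absorption probability is a_2 = 1381/2924.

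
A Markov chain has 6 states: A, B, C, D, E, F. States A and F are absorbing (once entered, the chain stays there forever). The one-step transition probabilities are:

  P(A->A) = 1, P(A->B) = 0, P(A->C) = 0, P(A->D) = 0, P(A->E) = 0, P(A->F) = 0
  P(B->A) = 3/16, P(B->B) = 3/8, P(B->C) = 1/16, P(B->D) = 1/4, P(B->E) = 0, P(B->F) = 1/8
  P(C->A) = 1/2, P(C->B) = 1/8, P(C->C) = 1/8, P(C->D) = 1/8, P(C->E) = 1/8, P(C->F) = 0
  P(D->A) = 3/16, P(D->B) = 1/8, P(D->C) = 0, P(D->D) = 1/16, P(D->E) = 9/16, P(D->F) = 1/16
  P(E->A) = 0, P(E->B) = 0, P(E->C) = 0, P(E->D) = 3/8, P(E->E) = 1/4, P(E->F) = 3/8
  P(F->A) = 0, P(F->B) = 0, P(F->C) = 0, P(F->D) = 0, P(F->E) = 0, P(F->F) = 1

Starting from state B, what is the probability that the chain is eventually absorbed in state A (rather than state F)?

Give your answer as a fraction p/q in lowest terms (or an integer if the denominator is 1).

Let a_i = P(absorbed in A | start in state i).
Boundary conditions: a_A = 1, a_F = 0.
For each transient state i, a_i = sum_j P(i->j) * a_j:
  a_B = 3/16*a_A + 3/8*a_B + 1/16*a_C + 1/4*a_D + 0*a_E + 1/8*a_F
  a_C = 1/2*a_A + 1/8*a_B + 1/8*a_C + 1/8*a_D + 1/8*a_E + 0*a_F
  a_D = 3/16*a_A + 1/8*a_B + 0*a_C + 1/16*a_D + 9/16*a_E + 1/16*a_F
  a_E = 0*a_A + 0*a_B + 0*a_C + 3/8*a_D + 1/4*a_E + 3/8*a_F

Substituting a_A = 1 and a_F = 0, rearrange to (I - Q) a = r where r[i] = P(i -> A):
  [5/8, -1/16, -1/4, 0] . (a_B, a_C, a_D, a_E) = 3/16
  [-1/8, 7/8, -1/8, -1/8] . (a_B, a_C, a_D, a_E) = 1/2
  [-1/8, 0, 15/16, -9/16] . (a_B, a_C, a_D, a_E) = 3/16
  [0, 0, -3/8, 3/4] . (a_B, a_C, a_D, a_E) = 0

Solving yields:
  a_B = 702/1331
  a_C = 971/1331
  a_D = 514/1331
  a_E = 257/1331

Starting state is B, so the absorption probability is a_B = 702/1331.

Answer: 702/1331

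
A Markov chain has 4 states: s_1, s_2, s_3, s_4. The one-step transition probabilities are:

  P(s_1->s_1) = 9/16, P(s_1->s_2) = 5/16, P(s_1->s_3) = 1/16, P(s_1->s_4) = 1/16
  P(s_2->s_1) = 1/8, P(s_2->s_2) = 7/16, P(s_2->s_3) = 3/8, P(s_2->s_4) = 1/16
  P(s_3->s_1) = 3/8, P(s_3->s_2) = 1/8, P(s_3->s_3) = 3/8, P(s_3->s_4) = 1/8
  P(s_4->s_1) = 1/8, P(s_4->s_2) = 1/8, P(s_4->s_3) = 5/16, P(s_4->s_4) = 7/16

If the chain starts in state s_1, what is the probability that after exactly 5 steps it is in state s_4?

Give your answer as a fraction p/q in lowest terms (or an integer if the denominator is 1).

Answer: 129311/1048576

Derivation:
Computing P^5 by repeated multiplication:
P^1 =
  s_1: [9/16, 5/16, 1/16, 1/16]
  s_2: [1/8, 7/16, 3/8, 1/16]
  s_3: [3/8, 1/8, 3/8, 1/8]
  s_4: [1/8, 1/8, 5/16, 7/16]
P^2 =
  s_1: [99/256, 21/64, 25/128, 23/256]
  s_2: [35/128, 73/256, 85/256, 7/64]
  s_3: [49/128, 15/64, 1/4, 17/128]
  s_4: [33/128, 3/16, 79/256, 63/256]
P^3 =
  s_1: [1405/4096, 1229/4096, 509/2048, 111/1024]
  s_2: [671/2048, 1087/4096, 579/2048, 509/4096]
  s_3: [727/2048, 553/2048, 253/1024, 131/1024]
  s_4: [645/2048, 475/2048, 1143/4096, 713/4096]
P^4 =
  s_1: [22099/65536, 2319/8192, 17107/65536, 3889/32768]
  s_2: [11109/32768, 17653/65536, 17357/65536, 2077/16384]
  s_3: [11209/32768, 4521/16384, 8391/32768, 2063/16384]
  s_4: [10897/32768, 4203/16384, 17413/65536, 9517/65536]
P^5 =
  s_1: [354193/1048576, 290129/1048576, 274943/1048576, 129311/1048576]
  s_2: [178013/524288, 285991/1048576, 136909/524288, 132741/1048576]
  s_3: [177563/524288, 144373/524288, 136437/524288, 65915/524288]
  s_4: [176641/524288, 140257/524288, 274729/1048576, 140051/1048576]

(P^5)[s_1 -> s_4] = 129311/1048576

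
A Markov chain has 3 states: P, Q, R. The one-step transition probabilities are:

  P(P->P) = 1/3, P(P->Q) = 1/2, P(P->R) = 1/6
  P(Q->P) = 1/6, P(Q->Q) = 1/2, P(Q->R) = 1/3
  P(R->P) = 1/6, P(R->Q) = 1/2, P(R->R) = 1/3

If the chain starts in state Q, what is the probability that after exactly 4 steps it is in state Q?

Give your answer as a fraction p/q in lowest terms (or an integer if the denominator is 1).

Computing P^4 by repeated multiplication:
P^1 =
  P: [1/3, 1/2, 1/6]
  Q: [1/6, 1/2, 1/3]
  R: [1/6, 1/2, 1/3]
P^2 =
  P: [2/9, 1/2, 5/18]
  Q: [7/36, 1/2, 11/36]
  R: [7/36, 1/2, 11/36]
P^3 =
  P: [11/54, 1/2, 8/27]
  Q: [43/216, 1/2, 65/216]
  R: [43/216, 1/2, 65/216]
P^4 =
  P: [65/324, 1/2, 97/324]
  Q: [259/1296, 1/2, 389/1296]
  R: [259/1296, 1/2, 389/1296]

(P^4)[Q -> Q] = 1/2

Answer: 1/2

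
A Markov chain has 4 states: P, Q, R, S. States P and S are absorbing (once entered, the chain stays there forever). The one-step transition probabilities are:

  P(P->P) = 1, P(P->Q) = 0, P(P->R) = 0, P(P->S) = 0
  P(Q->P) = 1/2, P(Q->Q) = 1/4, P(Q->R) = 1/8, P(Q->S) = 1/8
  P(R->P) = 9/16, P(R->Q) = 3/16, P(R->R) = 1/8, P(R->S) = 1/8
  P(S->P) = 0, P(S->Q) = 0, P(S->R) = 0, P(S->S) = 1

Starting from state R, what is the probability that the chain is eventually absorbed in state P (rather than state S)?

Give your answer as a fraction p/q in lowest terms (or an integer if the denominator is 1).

Let a_i = P(absorbed in P | start in state i).
Boundary conditions: a_P = 1, a_S = 0.
For each transient state i, a_i = sum_j P(i->j) * a_j:
  a_Q = 1/2*a_P + 1/4*a_Q + 1/8*a_R + 1/8*a_S
  a_R = 9/16*a_P + 3/16*a_Q + 1/8*a_R + 1/8*a_S

Substituting a_P = 1 and a_S = 0, rearrange to (I - Q) a = r where r[i] = P(i -> P):
  [3/4, -1/8] . (a_Q, a_R) = 1/2
  [-3/16, 7/8] . (a_Q, a_R) = 9/16

Solving yields:
  a_Q = 65/81
  a_R = 22/27

Starting state is R, so the absorption probability is a_R = 22/27.

Answer: 22/27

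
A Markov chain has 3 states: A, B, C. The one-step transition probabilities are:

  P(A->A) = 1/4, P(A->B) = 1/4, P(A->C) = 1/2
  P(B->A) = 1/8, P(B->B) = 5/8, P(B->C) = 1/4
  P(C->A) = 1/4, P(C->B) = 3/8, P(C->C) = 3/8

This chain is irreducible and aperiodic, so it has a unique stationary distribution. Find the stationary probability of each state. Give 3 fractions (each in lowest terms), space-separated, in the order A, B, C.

The stationary distribution satisfies pi = pi * P, i.e.:
  pi_A = 1/4*pi_A + 1/8*pi_B + 1/4*pi_C
  pi_B = 1/4*pi_A + 5/8*pi_B + 3/8*pi_C
  pi_C = 1/2*pi_A + 1/4*pi_B + 3/8*pi_C
with normalization: pi_A + pi_B + pi_C = 1.

Using the first 2 balance equations plus normalization, the linear system A*pi = b is:
  [-3/4, 1/8, 1/4] . pi = 0
  [1/4, -3/8, 3/8] . pi = 0
  [1, 1, 1] . pi = 1

Solving yields:
  pi_A = 9/47
  pi_B = 22/47
  pi_C = 16/47

Verification (pi * P):
  9/47*1/4 + 22/47*1/8 + 16/47*1/4 = 9/47 = pi_A  (ok)
  9/47*1/4 + 22/47*5/8 + 16/47*3/8 = 22/47 = pi_B  (ok)
  9/47*1/2 + 22/47*1/4 + 16/47*3/8 = 16/47 = pi_C  (ok)

Answer: 9/47 22/47 16/47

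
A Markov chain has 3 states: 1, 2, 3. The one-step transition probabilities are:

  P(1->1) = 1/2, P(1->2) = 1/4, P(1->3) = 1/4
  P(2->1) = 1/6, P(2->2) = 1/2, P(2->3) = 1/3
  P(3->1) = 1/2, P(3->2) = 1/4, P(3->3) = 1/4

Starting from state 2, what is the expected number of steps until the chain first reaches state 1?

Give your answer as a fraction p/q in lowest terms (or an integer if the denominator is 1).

Answer: 26/7

Derivation:
Let h_i = expected steps to first reach 1 from state i.
Boundary: h_1 = 0.
First-step equations for the other states:
  h_2 = 1 + 1/6*h_1 + 1/2*h_2 + 1/3*h_3
  h_3 = 1 + 1/2*h_1 + 1/4*h_2 + 1/4*h_3

Substituting h_1 = 0 and rearranging gives the linear system (I - Q) h = 1:
  [1/2, -1/3] . (h_2, h_3) = 1
  [-1/4, 3/4] . (h_2, h_3) = 1

Solving yields:
  h_2 = 26/7
  h_3 = 18/7

Starting state is 2, so the expected hitting time is h_2 = 26/7.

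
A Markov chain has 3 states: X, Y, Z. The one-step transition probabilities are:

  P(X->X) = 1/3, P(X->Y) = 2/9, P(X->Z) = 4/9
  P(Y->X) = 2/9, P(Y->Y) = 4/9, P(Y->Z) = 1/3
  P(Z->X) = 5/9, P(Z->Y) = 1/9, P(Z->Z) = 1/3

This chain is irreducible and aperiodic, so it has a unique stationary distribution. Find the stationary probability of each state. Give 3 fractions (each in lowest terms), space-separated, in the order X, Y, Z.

Answer: 9/23 16/69 26/69

Derivation:
The stationary distribution satisfies pi = pi * P, i.e.:
  pi_X = 1/3*pi_X + 2/9*pi_Y + 5/9*pi_Z
  pi_Y = 2/9*pi_X + 4/9*pi_Y + 1/9*pi_Z
  pi_Z = 4/9*pi_X + 1/3*pi_Y + 1/3*pi_Z
with normalization: pi_X + pi_Y + pi_Z = 1.

Using the first 2 balance equations plus normalization, the linear system A*pi = b is:
  [-2/3, 2/9, 5/9] . pi = 0
  [2/9, -5/9, 1/9] . pi = 0
  [1, 1, 1] . pi = 1

Solving yields:
  pi_X = 9/23
  pi_Y = 16/69
  pi_Z = 26/69

Verification (pi * P):
  9/23*1/3 + 16/69*2/9 + 26/69*5/9 = 9/23 = pi_X  (ok)
  9/23*2/9 + 16/69*4/9 + 26/69*1/9 = 16/69 = pi_Y  (ok)
  9/23*4/9 + 16/69*1/3 + 26/69*1/3 = 26/69 = pi_Z  (ok)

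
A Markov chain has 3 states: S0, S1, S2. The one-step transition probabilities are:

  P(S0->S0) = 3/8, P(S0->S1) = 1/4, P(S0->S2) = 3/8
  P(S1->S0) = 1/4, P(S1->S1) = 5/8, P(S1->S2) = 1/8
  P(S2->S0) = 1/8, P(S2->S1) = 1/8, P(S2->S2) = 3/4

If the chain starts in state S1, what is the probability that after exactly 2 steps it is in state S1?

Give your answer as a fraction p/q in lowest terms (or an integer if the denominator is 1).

Answer: 15/32

Derivation:
Computing P^2 by repeated multiplication:
P^1 =
  S0: [3/8, 1/4, 3/8]
  S1: [1/4, 5/8, 1/8]
  S2: [1/8, 1/8, 3/4]
P^2 =
  S0: [1/4, 19/64, 29/64]
  S1: [17/64, 15/32, 17/64]
  S2: [11/64, 13/64, 5/8]

(P^2)[S1 -> S1] = 15/32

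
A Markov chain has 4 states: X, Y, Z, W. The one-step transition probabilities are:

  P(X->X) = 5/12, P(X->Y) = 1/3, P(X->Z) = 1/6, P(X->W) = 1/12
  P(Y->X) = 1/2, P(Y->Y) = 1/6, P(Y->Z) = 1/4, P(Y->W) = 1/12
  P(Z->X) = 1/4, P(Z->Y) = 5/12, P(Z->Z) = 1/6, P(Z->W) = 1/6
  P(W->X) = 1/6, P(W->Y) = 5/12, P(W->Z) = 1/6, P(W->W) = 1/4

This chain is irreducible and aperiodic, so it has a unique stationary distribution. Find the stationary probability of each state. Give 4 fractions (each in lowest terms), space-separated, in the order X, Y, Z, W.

The stationary distribution satisfies pi = pi * P, i.e.:
  pi_X = 5/12*pi_X + 1/2*pi_Y + 1/4*pi_Z + 1/6*pi_W
  pi_Y = 1/3*pi_X + 1/6*pi_Y + 5/12*pi_Z + 5/12*pi_W
  pi_Z = 1/6*pi_X + 1/4*pi_Y + 1/6*pi_Z + 1/6*pi_W
  pi_W = 1/12*pi_X + 1/12*pi_Y + 1/6*pi_Z + 1/4*pi_W
with normalization: pi_X + pi_Y + pi_Z + pi_W = 1.

Using the first 3 balance equations plus normalization, the linear system A*pi = b is:
  [-7/12, 1/2, 1/4, 1/6] . pi = 0
  [1/3, -5/6, 5/12, 5/12] . pi = 0
  [1/6, 1/4, -5/6, 1/6] . pi = 0
  [1, 1, 1, 1] . pi = 1

Solving yields:
  pi_X = 635/1669
  pi_Y = 514/1669
  pi_Z = 321/1669
  pi_W = 199/1669

Verification (pi * P):
  635/1669*5/12 + 514/1669*1/2 + 321/1669*1/4 + 199/1669*1/6 = 635/1669 = pi_X  (ok)
  635/1669*1/3 + 514/1669*1/6 + 321/1669*5/12 + 199/1669*5/12 = 514/1669 = pi_Y  (ok)
  635/1669*1/6 + 514/1669*1/4 + 321/1669*1/6 + 199/1669*1/6 = 321/1669 = pi_Z  (ok)
  635/1669*1/12 + 514/1669*1/12 + 321/1669*1/6 + 199/1669*1/4 = 199/1669 = pi_W  (ok)

Answer: 635/1669 514/1669 321/1669 199/1669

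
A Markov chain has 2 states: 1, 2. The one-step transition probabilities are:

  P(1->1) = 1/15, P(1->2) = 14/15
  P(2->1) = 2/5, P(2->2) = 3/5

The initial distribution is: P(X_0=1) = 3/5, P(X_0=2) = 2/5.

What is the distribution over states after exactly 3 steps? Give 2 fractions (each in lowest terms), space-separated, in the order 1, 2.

Answer: 13/45 32/45

Derivation:
Propagating the distribution step by step (d_{t+1} = d_t * P):
d_0 = (1=3/5, 2=2/5)
  d_1[1] = 3/5*1/15 + 2/5*2/5 = 1/5
  d_1[2] = 3/5*14/15 + 2/5*3/5 = 4/5
d_1 = (1=1/5, 2=4/5)
  d_2[1] = 1/5*1/15 + 4/5*2/5 = 1/3
  d_2[2] = 1/5*14/15 + 4/5*3/5 = 2/3
d_2 = (1=1/3, 2=2/3)
  d_3[1] = 1/3*1/15 + 2/3*2/5 = 13/45
  d_3[2] = 1/3*14/15 + 2/3*3/5 = 32/45
d_3 = (1=13/45, 2=32/45)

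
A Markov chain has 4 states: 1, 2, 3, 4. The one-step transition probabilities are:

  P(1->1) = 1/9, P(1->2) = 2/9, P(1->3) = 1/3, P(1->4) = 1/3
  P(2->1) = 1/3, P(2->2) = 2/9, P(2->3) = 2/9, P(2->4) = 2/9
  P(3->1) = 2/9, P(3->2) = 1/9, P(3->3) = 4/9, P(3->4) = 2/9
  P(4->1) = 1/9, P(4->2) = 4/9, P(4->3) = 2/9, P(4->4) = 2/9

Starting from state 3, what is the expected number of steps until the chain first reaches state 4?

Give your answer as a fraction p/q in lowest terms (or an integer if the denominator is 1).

Let h_i = expected steps to first reach 4 from state i.
Boundary: h_4 = 0.
First-step equations for the other states:
  h_1 = 1 + 1/9*h_1 + 2/9*h_2 + 1/3*h_3 + 1/3*h_4
  h_2 = 1 + 1/3*h_1 + 2/9*h_2 + 2/9*h_3 + 2/9*h_4
  h_3 = 1 + 2/9*h_1 + 1/9*h_2 + 4/9*h_3 + 2/9*h_4

Substituting h_4 = 0 and rearranging gives the linear system (I - Q) h = 1:
  [8/9, -2/9, -1/3] . (h_1, h_2, h_3) = 1
  [-1/3, 7/9, -2/9] . (h_1, h_2, h_3) = 1
  [-2/9, -1/9, 5/9] . (h_1, h_2, h_3) = 1

Solving yields:
  h_1 = 639/175
  h_2 = 702/175
  h_3 = 711/175

Starting state is 3, so the expected hitting time is h_3 = 711/175.

Answer: 711/175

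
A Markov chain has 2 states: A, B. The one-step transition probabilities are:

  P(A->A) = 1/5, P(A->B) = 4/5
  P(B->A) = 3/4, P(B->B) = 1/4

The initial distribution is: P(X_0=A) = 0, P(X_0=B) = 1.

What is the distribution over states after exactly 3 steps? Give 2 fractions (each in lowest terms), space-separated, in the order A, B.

Answer: 903/1600 697/1600

Derivation:
Propagating the distribution step by step (d_{t+1} = d_t * P):
d_0 = (A=0, B=1)
  d_1[A] = 0*1/5 + 1*3/4 = 3/4
  d_1[B] = 0*4/5 + 1*1/4 = 1/4
d_1 = (A=3/4, B=1/4)
  d_2[A] = 3/4*1/5 + 1/4*3/4 = 27/80
  d_2[B] = 3/4*4/5 + 1/4*1/4 = 53/80
d_2 = (A=27/80, B=53/80)
  d_3[A] = 27/80*1/5 + 53/80*3/4 = 903/1600
  d_3[B] = 27/80*4/5 + 53/80*1/4 = 697/1600
d_3 = (A=903/1600, B=697/1600)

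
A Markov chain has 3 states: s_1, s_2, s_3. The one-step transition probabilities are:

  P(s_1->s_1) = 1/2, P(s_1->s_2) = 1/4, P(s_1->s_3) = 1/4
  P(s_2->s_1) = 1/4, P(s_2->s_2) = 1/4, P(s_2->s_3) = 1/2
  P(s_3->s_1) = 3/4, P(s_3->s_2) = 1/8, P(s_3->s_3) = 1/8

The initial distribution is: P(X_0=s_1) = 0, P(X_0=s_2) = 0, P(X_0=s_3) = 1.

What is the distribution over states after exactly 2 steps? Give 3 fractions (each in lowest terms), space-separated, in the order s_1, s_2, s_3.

Propagating the distribution step by step (d_{t+1} = d_t * P):
d_0 = (s_1=0, s_2=0, s_3=1)
  d_1[s_1] = 0*1/2 + 0*1/4 + 1*3/4 = 3/4
  d_1[s_2] = 0*1/4 + 0*1/4 + 1*1/8 = 1/8
  d_1[s_3] = 0*1/4 + 0*1/2 + 1*1/8 = 1/8
d_1 = (s_1=3/4, s_2=1/8, s_3=1/8)
  d_2[s_1] = 3/4*1/2 + 1/8*1/4 + 1/8*3/4 = 1/2
  d_2[s_2] = 3/4*1/4 + 1/8*1/4 + 1/8*1/8 = 15/64
  d_2[s_3] = 3/4*1/4 + 1/8*1/2 + 1/8*1/8 = 17/64
d_2 = (s_1=1/2, s_2=15/64, s_3=17/64)

Answer: 1/2 15/64 17/64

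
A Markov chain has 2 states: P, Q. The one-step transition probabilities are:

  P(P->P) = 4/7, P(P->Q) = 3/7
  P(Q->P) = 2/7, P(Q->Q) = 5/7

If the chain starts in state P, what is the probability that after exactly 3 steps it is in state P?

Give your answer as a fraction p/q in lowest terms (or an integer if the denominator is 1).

Computing P^3 by repeated multiplication:
P^1 =
  P: [4/7, 3/7]
  Q: [2/7, 5/7]
P^2 =
  P: [22/49, 27/49]
  Q: [18/49, 31/49]
P^3 =
  P: [142/343, 201/343]
  Q: [134/343, 209/343]

(P^3)[P -> P] = 142/343

Answer: 142/343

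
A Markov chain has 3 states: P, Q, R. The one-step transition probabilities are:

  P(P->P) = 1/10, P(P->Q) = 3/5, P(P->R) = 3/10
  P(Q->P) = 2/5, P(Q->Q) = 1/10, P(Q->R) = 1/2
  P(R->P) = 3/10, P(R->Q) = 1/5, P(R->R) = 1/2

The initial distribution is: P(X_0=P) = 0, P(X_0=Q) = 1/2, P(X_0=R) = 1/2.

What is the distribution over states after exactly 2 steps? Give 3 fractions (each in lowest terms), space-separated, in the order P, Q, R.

Propagating the distribution step by step (d_{t+1} = d_t * P):
d_0 = (P=0, Q=1/2, R=1/2)
  d_1[P] = 0*1/10 + 1/2*2/5 + 1/2*3/10 = 7/20
  d_1[Q] = 0*3/5 + 1/2*1/10 + 1/2*1/5 = 3/20
  d_1[R] = 0*3/10 + 1/2*1/2 + 1/2*1/2 = 1/2
d_1 = (P=7/20, Q=3/20, R=1/2)
  d_2[P] = 7/20*1/10 + 3/20*2/5 + 1/2*3/10 = 49/200
  d_2[Q] = 7/20*3/5 + 3/20*1/10 + 1/2*1/5 = 13/40
  d_2[R] = 7/20*3/10 + 3/20*1/2 + 1/2*1/2 = 43/100
d_2 = (P=49/200, Q=13/40, R=43/100)

Answer: 49/200 13/40 43/100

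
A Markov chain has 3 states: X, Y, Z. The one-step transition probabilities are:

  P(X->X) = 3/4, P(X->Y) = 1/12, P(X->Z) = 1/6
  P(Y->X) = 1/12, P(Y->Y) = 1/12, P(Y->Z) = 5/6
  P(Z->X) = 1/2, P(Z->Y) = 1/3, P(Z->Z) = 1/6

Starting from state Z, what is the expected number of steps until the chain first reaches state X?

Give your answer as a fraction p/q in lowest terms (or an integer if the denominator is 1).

Let h_i = expected steps to first reach X from state i.
Boundary: h_X = 0.
First-step equations for the other states:
  h_Y = 1 + 1/12*h_X + 1/12*h_Y + 5/6*h_Z
  h_Z = 1 + 1/2*h_X + 1/3*h_Y + 1/6*h_Z

Substituting h_X = 0 and rearranging gives the linear system (I - Q) h = 1:
  [11/12, -5/6] . (h_Y, h_Z) = 1
  [-1/3, 5/6] . (h_Y, h_Z) = 1

Solving yields:
  h_Y = 24/7
  h_Z = 18/7

Starting state is Z, so the expected hitting time is h_Z = 18/7.

Answer: 18/7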